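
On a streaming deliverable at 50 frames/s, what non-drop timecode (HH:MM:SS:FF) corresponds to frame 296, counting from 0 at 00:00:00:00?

00:00:05:46

296 ÷ 50 = 5 full seconds, remainder 46 frames.
5 s = 0 h 0 min 5 s.
Timecode: 00:00:05:46.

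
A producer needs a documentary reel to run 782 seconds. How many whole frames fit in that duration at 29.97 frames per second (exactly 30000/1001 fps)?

23436 frames

Frames = 782 × 30000/1001 = 23460000/1001 ≈ 23436.5634.
Complete frames: 23436.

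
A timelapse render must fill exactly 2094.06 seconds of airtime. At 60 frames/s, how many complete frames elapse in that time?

Frames = 2094.06 × 60 = 628218/5 ≈ 125643.6000.
Complete frames: 125643.

125643 frames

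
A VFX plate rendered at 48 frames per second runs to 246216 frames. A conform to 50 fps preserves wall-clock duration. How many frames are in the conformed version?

256475 frames

Target frames = source frames × (target rate / source rate) = 246216 × (50)/(48) = 246216 × 25/24 = 256475.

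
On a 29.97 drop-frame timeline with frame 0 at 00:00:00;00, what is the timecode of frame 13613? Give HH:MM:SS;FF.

Each 10-minute DF block holds 10 × 60 × 30 − 9 × 2 = 17982 frames. 13613 ÷ 17982 → 0 full blocks, remainder 13613.
Within the partial block the first minute is 1800 frames and each further minute 1798, so 7 further minute boundaries passed. Total skipped labels = 18 × 0 + 2 × 7 = 14.
Non-drop label index = 13613 + 14 = 13627; at 30 labels/s that is 00:07:34:07, i.e. DF 00:07:34;07.

00:07:34;07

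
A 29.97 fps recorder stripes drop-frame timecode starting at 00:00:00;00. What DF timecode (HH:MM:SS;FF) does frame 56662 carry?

Ten DF minutes hold 17982 frames, so frame 56662 lies in block 3 (frames 53946–71927) with 2716 frames into that block.
The block's first minute is 1800 frames and the rest 1798 each; 2716 frames reaches minute 1, so 3 × 18 + 1 × 2 = 56 labels have been skipped so far.
Adding those back, label number 56662 + 56 = 56718 at 30 labels/s is 1890 s + 18 f = 0 h 31 min 30 s frame 18, i.e. 00:31:30;18.

00:31:30;18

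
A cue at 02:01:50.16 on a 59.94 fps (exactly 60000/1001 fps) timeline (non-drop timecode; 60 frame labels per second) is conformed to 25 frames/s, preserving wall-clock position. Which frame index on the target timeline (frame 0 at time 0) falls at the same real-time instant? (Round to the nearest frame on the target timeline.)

Source frame index: (2×3600 + 1×60 + 50) × 60 + 16 = 438616.
Real time: 438616 / (60000/1001) = 54881827/7500 s.
Target frame: (54881827/7500) × (25) = 54881827/300 ≈ 182939.423 → 182939.

frame 182939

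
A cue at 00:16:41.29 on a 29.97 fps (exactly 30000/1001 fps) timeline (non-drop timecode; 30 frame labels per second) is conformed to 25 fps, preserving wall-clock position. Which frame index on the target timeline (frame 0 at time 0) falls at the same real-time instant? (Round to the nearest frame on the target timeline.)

Source frame index: (0×3600 + 16×60 + 41) × 30 + 29 = 30059.
Real time: 30059 / (30000/1001) = 30089059/30000 s.
Target frame: (30089059/30000) × (25) = 30089059/1200 ≈ 25074.216 → 25074.

frame 25074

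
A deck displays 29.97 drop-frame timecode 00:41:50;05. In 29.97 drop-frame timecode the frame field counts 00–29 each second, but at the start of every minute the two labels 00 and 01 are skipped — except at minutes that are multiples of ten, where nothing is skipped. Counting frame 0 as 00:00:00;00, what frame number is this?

75231

As if non-drop at 30 labels/s: (0 × 3600 + 41 × 60 + 50) × 30 + 5 = 75305.
Minute boundaries passed: 41; those not divisible by 10: 41 − 4 = 37; dropped labels = 2 × 37 = 74.
Actual frame index = 75305 − 74 = 75231.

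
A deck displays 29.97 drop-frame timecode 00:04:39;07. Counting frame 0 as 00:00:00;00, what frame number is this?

8369

As if non-drop at 30 labels/s: (0 × 3600 + 4 × 60 + 39) × 30 + 7 = 8377.
Minute boundaries passed: 4; those not divisible by 10: 4 − 0 = 4; dropped labels = 2 × 4 = 8.
Actual frame index = 8377 − 8 = 8369.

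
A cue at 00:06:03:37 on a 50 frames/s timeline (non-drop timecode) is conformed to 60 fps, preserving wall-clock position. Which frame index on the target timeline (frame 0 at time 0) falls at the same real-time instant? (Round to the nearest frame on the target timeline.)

Source frame index: (0×3600 + 6×60 + 3) × 50 + 37 = 18187.
Real time: 18187 / (50) = 18187/50 s.
Target frame: (18187/50) × (60) = 109122/5 ≈ 21824.400 → 21824.

frame 21824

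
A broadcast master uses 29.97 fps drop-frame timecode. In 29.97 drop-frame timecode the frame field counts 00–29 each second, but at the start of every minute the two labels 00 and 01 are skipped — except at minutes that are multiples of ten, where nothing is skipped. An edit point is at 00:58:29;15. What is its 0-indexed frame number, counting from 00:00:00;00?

Complete 10-minute blocks: 5, each 17982 frames → 89910.
Remaining 8 whole minutes in the current block: 1800 + 7 × 1798 = 14386 frames.
Within the current minute: 29 × 30 + 15 − 2 = 883 (labels ;00/;01 skipped at this minute). Total = 89910 + 14386 + 883 = 105179.

105179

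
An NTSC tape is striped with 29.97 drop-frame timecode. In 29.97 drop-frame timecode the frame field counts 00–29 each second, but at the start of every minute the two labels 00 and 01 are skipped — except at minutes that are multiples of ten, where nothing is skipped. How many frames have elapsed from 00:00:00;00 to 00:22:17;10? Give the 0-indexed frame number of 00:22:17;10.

As if non-drop at 30 labels/s: (0 × 3600 + 22 × 60 + 17) × 30 + 10 = 40120.
Minute boundaries passed: 22; those not divisible by 10: 22 − 2 = 20; dropped labels = 2 × 20 = 40.
Actual frame index = 40120 − 40 = 40080.

40080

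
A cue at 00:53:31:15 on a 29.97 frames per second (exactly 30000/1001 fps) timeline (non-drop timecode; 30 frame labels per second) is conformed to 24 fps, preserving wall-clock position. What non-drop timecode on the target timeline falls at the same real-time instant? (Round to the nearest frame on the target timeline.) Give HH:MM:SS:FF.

00:53:34:17

Source frame index: (0×3600 + 53×60 + 31) × 30 + 15 = 96345.
Real time: 96345 / (30000/1001) = 6429423/2000 s.
Target frame: (6429423/2000) × (24) = 19288269/250 ≈ 77153.076 → 77153.
At 24 labels/s: frame 77153 → 00:53:34:17.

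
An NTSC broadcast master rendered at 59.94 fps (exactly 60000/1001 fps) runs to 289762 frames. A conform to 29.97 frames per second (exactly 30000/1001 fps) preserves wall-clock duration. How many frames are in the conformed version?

144881 frames

Target frames = source frames × (target rate / source rate) = 289762 × (30000/1001)/(60000/1001) = 289762 × 1/2 = 144881.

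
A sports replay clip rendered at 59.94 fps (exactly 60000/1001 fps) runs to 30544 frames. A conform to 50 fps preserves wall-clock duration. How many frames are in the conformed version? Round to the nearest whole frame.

25479 frames

Frames at target rate = 30544 × (50) / (60000/1001) = 1910909/75 ≈ 25478.787.
Nearest whole frame: 25479.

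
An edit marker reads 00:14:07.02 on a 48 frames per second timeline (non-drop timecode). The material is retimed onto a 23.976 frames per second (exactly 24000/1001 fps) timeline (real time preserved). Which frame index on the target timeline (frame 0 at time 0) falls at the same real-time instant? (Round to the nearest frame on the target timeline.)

frame 20309

Source frame index: (0×3600 + 14×60 + 7) × 48 + 2 = 40658.
Real time: 40658 / (48) = 20329/24 s.
Target frame: (20329/24) × (24000/1001) = 20329000/1001 ≈ 20308.691 → 20309.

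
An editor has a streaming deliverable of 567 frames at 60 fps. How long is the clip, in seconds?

9.45 seconds

Running time = 567 / (60) = 9.45 s.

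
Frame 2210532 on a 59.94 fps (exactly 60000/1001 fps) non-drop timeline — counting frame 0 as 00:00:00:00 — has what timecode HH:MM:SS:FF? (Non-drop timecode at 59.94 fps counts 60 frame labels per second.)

2210532 ÷ 60 = 36842 full seconds, remainder 12 frames.
36842 s = 10 h 14 min 2 s.
Timecode: 10:14:02:12.

10:14:02:12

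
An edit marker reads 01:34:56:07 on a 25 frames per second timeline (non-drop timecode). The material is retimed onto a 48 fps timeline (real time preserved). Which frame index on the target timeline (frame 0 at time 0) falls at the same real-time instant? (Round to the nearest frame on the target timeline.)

Source frame index: (1×3600 + 34×60 + 56) × 25 + 7 = 142407.
Real time: 142407 / (25) = 142407/25 s.
Target frame: (142407/25) × (48) = 6835536/25 ≈ 273421.440 → 273421.

frame 273421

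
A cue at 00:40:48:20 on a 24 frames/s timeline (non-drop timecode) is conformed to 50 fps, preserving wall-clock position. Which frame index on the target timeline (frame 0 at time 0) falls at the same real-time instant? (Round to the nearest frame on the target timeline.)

frame 122442

Source frame index: (0×3600 + 40×60 + 48) × 24 + 20 = 58772.
Real time: 58772 / (24) = 14693/6 s.
Target frame: (14693/6) × (50) = 367325/3 ≈ 122441.667 → 122442.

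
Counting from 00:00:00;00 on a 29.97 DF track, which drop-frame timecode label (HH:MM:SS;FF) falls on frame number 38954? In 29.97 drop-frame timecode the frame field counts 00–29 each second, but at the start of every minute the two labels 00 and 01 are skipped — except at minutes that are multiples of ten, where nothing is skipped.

Ten DF minutes hold 17982 frames, so frame 38954 lies in block 2 (frames 35964–53945) with 2990 frames into that block.
The block's first minute is 1800 frames and the rest 1798 each; 2990 frames reaches minute 1, so 2 × 18 + 1 × 2 = 38 labels have been skipped so far.
Adding those back, label number 38954 + 38 = 38992 at 30 labels/s is 1299 s + 22 f = 0 h 21 min 39 s frame 22, i.e. 00:21:39;22.

00:21:39;22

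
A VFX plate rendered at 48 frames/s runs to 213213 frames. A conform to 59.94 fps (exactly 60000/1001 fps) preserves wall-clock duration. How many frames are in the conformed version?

Target frames = source frames × (target rate / source rate) = 213213 × (60000/1001)/(48) = 213213 × 1250/1001 = 266250.

266250 frames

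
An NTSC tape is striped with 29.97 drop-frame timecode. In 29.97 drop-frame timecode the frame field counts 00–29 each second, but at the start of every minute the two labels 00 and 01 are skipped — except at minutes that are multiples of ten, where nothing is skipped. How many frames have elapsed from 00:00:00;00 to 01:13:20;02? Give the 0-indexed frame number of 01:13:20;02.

As if non-drop at 30 labels/s: (1 × 3600 + 13 × 60 + 20) × 30 + 2 = 132002.
Minute boundaries passed: 73; those not divisible by 10: 73 − 7 = 66; dropped labels = 2 × 66 = 132.
Actual frame index = 132002 − 132 = 131870.

131870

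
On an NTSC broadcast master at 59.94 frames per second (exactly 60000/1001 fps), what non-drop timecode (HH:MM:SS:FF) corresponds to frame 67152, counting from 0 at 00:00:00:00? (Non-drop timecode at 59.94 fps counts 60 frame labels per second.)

67152 ÷ 60 = 1119 full seconds, remainder 12 frames.
1119 s = 0 h 18 min 39 s.
Timecode: 00:18:39:12.

00:18:39:12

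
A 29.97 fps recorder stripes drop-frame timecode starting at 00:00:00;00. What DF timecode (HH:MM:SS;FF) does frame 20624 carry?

Each 10-minute DF block holds 10 × 60 × 30 − 9 × 2 = 17982 frames. 20624 ÷ 17982 → 1 full block, remainder 2642.
Within the partial block the first minute is 1800 frames and each further minute 1798, so 1 further minute boundary passed. Total skipped labels = 18 × 1 + 2 × 1 = 20.
Non-drop label index = 20624 + 20 = 20644; at 30 labels/s that is 00:11:28:04, i.e. DF 00:11:28;04.

00:11:28;04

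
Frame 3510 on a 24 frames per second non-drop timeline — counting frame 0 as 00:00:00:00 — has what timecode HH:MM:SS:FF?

3510 ÷ 24 = 146 full seconds, remainder 6 frames.
146 s = 0 h 2 min 26 s.
Timecode: 00:02:26:06.

00:02:26:06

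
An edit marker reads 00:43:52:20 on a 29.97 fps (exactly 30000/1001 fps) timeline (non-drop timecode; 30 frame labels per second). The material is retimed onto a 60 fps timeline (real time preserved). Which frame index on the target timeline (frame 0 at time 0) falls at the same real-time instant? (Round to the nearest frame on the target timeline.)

frame 158118

Source frame index: (0×3600 + 43×60 + 52) × 30 + 20 = 78980.
Real time: 78980 / (30000/1001) = 3952949/1500 s.
Target frame: (3952949/1500) × (60) = 3952949/25 ≈ 158117.960 → 158118.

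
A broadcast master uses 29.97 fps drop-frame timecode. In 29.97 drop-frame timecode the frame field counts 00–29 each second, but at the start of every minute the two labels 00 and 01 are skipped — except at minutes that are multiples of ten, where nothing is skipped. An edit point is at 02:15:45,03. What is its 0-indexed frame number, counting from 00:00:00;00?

Complete 10-minute blocks: 13, each 17982 frames → 233766.
Remaining 5 whole minutes in the current block: 1800 + 4 × 1798 = 8992 frames.
Within the current minute: 45 × 30 + 3 − 2 = 1351 (labels ;00/;01 skipped at this minute). Total = 233766 + 8992 + 1351 = 244109.

244109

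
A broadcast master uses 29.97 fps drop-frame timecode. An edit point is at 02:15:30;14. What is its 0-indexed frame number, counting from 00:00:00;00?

Complete 10-minute blocks: 13, each 17982 frames → 233766.
Remaining 5 whole minutes in the current block: 1800 + 4 × 1798 = 8992 frames.
Within the current minute: 30 × 30 + 14 − 2 = 912 (labels ;00/;01 skipped at this minute). Total = 233766 + 8992 + 912 = 243670.

243670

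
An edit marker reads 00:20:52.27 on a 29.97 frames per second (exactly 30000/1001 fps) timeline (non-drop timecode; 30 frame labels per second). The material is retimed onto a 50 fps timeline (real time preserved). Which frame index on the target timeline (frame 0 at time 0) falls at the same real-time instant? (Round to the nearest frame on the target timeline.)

Source frame index: (0×3600 + 20×60 + 52) × 30 + 27 = 37587.
Real time: 37587 / (30000/1001) = 12541529/10000 s.
Target frame: (12541529/10000) × (50) = 12541529/200 ≈ 62707.645 → 62708.

frame 62708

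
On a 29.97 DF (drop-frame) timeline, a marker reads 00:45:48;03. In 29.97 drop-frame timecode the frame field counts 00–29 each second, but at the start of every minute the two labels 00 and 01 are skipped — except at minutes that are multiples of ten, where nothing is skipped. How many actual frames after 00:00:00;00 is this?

82361

As if non-drop at 30 labels/s: (0 × 3600 + 45 × 60 + 48) × 30 + 3 = 82443.
Minute boundaries passed: 45; those not divisible by 10: 45 − 4 = 41; dropped labels = 2 × 41 = 82.
Actual frame index = 82443 − 82 = 82361.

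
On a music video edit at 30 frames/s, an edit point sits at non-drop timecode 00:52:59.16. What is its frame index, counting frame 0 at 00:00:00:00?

frame 95386

Total seconds to the label: (0 × 3600 + 52 × 60 + 59) = 3179.
Frame index = 3179 × 30 + 16 = 95386.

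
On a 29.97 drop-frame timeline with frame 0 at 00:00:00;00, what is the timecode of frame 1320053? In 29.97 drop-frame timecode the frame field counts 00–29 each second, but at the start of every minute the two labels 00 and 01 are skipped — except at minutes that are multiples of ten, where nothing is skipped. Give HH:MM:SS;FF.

12:14:05;25

Each 10-minute DF block holds 10 × 60 × 30 − 9 × 2 = 17982 frames. 1320053 ÷ 17982 → 73 full blocks, remainder 7367.
Within the partial block the first minute is 1800 frames and each further minute 1798, so 4 further minute boundaries passed. Total skipped labels = 18 × 73 + 2 × 4 = 1322.
Non-drop label index = 1320053 + 1322 = 1321375; at 30 labels/s that is 12:14:05:25, i.e. DF 12:14:05;25.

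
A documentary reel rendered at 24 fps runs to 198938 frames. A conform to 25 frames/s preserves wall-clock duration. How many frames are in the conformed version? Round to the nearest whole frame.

Frames at target rate = 198938 × (25) / (24) = 2486725/12 ≈ 207227.083.
Nearest whole frame: 207227.

207227 frames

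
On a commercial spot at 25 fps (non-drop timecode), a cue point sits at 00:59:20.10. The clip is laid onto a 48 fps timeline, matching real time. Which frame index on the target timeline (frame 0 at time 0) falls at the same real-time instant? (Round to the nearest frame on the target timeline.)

frame 170899

Source frame index: (0×3600 + 59×60 + 20) × 25 + 10 = 89010.
Real time: 89010 / (25) = 17802/5 s.
Target frame: (17802/5) × (48) = 854496/5 ≈ 170899.200 → 170899.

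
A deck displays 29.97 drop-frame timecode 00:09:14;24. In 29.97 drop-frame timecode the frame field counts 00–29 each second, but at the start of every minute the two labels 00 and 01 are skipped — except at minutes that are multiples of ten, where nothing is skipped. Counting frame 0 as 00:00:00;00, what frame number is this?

Complete 10-minute blocks: 0, each 17982 frames → 0.
Remaining 9 whole minutes in the current block: 1800 + 8 × 1798 = 16184 frames.
Within the current minute: 14 × 30 + 24 − 2 = 442 (labels ;00/;01 skipped at this minute). Total = 0 + 16184 + 442 = 16626.

16626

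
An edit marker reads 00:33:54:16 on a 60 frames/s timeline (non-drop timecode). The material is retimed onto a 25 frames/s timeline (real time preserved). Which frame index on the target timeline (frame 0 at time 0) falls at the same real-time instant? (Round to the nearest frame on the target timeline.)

Source frame index: (0×3600 + 33×60 + 54) × 60 + 16 = 122056.
Real time: 122056 / (60) = 30514/15 s.
Target frame: (30514/15) × (25) = 152570/3 ≈ 50856.667 → 50857.

frame 50857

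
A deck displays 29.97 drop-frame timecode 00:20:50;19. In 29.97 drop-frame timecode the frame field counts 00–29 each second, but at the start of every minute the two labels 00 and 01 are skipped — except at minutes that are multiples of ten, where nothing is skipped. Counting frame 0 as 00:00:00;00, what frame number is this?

37483

As if non-drop at 30 labels/s: (0 × 3600 + 20 × 60 + 50) × 30 + 19 = 37519.
Minute boundaries passed: 20; those not divisible by 10: 20 − 2 = 18; dropped labels = 2 × 18 = 36.
Actual frame index = 37519 − 36 = 37483.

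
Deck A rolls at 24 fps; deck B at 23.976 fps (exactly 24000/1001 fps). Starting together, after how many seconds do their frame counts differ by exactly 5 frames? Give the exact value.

5005/24 seconds

The gap grows by |24000/1001 − 24| = 24/1001 frames per second.
Time for a 5-frame gap: 5 ÷ (24/1001) = 5005/24 s.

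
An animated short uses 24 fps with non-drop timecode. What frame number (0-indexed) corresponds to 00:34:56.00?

Total seconds to the label: (0 × 3600 + 34 × 60 + 56) = 2096.
Frame index = 2096 × 24 + 0 = 50304.

50304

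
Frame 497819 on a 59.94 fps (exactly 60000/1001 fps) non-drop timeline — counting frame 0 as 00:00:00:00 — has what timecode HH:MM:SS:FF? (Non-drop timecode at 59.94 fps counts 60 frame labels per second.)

497819 ÷ 60 = 8296 full seconds, remainder 59 frames.
8296 s = 2 h 18 min 16 s.
Timecode: 02:18:16:59.

02:18:16:59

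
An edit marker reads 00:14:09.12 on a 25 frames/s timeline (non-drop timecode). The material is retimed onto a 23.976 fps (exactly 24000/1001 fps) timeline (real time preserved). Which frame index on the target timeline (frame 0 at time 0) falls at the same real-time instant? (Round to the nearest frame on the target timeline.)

Source frame index: (0×3600 + 14×60 + 9) × 25 + 12 = 21237.
Real time: 21237 / (25) = 21237/25 s.
Target frame: (21237/25) × (24000/1001) = 20387520/1001 ≈ 20367.153 → 20367.

frame 20367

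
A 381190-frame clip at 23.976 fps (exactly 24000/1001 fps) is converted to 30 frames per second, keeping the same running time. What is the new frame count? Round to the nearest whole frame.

Frames at target rate = 381190 × (30) / (24000/1001) = 38157119/80 ≈ 476963.987.
Nearest whole frame: 476964.

476964 frames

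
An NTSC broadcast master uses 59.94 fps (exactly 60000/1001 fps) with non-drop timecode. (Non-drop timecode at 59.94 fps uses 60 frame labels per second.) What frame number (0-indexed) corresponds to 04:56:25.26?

Total seconds to the label: (4 × 3600 + 56 × 60 + 25) = 17785.
Frame index = 17785 × 60 + 26 = 1067126.

frame 1067126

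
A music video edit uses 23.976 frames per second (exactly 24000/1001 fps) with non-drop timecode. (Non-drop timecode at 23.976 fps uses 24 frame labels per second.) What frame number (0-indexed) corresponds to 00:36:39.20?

Total seconds to the label: (0 × 3600 + 36 × 60 + 39) = 2199.
Frame index = 2199 × 24 + 20 = 52796.

frame 52796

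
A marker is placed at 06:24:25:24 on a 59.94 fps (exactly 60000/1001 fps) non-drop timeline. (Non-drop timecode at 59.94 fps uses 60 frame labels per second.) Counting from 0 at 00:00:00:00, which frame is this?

frame 1383924

Total seconds to the label: (6 × 3600 + 24 × 60 + 25) = 23065.
Frame index = 23065 × 60 + 24 = 1383924.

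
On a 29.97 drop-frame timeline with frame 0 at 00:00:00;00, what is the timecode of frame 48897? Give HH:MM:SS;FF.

00:27:11;17

Ten DF minutes hold 17982 frames, so frame 48897 lies in block 2 (frames 35964–53945) with 12933 frames into that block.
The block's first minute is 1800 frames and the rest 1798 each; 12933 frames reaches minute 7, so 2 × 18 + 7 × 2 = 50 labels have been skipped so far.
Adding those back, label number 48897 + 50 = 48947 at 30 labels/s is 1631 s + 17 f = 0 h 27 min 11 s frame 17, i.e. 00:27:11;17.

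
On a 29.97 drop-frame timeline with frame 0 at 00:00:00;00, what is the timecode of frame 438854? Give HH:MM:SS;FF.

04:04:03;04

Ten DF minutes hold 17982 frames, so frame 438854 lies in block 24 (frames 431568–449549) with 7286 frames into that block.
The block's first minute is 1800 frames and the rest 1798 each; 7286 frames reaches minute 4, so 24 × 18 + 4 × 2 = 440 labels have been skipped so far.
Adding those back, label number 438854 + 440 = 439294 at 30 labels/s is 14643 s + 4 f = 4 h 4 min 3 s frame 4, i.e. 04:04:03;04.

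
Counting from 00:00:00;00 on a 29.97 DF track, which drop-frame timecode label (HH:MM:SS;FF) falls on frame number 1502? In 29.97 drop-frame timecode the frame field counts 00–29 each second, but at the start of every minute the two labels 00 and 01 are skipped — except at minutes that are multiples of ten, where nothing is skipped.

00:00:50;02

Each 10-minute DF block holds 10 × 60 × 30 − 9 × 2 = 17982 frames. 1502 ÷ 17982 → 0 full blocks, remainder 1502.
Within the partial block the first minute is 1800 frames and each further minute 1798, so 0 further minute boundaries passed. Total skipped labels = 18 × 0 + 2 × 0 = 0.
Non-drop label index = 1502 + 0 = 1502; at 30 labels/s that is 00:00:50:02, i.e. DF 00:00:50;02.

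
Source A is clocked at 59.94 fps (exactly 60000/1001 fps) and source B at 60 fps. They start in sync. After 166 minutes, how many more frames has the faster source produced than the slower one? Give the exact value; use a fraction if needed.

166 min = 9960 s.
A emits 60000/1001 × 9960 = 597600000/1001 frames; B emits 60 × 9960 = 597600.
Difference = 597600/1001 frames (≈ 597.0030); B is ahead of A.

597600/1001 frames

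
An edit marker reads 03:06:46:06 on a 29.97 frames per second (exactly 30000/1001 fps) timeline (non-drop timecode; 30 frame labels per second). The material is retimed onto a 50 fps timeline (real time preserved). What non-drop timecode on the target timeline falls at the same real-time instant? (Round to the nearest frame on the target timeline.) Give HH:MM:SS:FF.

Source frame index: (3×3600 + 6×60 + 46) × 30 + 6 = 336186.
Real time: 336186 / (30000/1001) = 56087031/5000 s.
Target frame: (56087031/5000) × (50) = 56087031/100 ≈ 560870.310 → 560870.
At 50 labels/s: frame 560870 → 03:06:57:20.

03:06:57:20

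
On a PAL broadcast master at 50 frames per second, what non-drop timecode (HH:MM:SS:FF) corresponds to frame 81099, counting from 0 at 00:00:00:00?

81099 ÷ 50 = 1621 full seconds, remainder 49 frames.
1621 s = 0 h 27 min 1 s.
Timecode: 00:27:01:49.

00:27:01:49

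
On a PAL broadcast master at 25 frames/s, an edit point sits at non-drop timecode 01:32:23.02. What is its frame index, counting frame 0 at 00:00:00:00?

Total seconds to the label: (1 × 3600 + 32 × 60 + 23) = 5543.
Frame index = 5543 × 25 + 2 = 138577.

frame 138577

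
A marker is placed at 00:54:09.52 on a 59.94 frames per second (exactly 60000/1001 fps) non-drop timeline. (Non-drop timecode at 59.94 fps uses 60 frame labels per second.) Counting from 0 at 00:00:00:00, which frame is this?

Total seconds to the label: (0 × 3600 + 54 × 60 + 9) = 3249.
Frame index = 3249 × 60 + 52 = 194992.

194992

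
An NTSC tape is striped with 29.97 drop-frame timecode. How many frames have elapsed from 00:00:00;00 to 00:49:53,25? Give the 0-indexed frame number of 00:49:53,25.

89725

As if non-drop at 30 labels/s: (0 × 3600 + 49 × 60 + 53) × 30 + 25 = 89815.
Minute boundaries passed: 49; those not divisible by 10: 49 − 4 = 45; dropped labels = 2 × 45 = 90.
Actual frame index = 89815 − 90 = 89725.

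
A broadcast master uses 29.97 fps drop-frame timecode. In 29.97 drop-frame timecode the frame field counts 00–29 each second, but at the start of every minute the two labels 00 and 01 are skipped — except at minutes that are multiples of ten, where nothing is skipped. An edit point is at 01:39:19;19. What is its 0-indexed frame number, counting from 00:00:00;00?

178609

As if non-drop at 30 labels/s: (1 × 3600 + 39 × 60 + 19) × 30 + 19 = 178789.
Minute boundaries passed: 99; those not divisible by 10: 99 − 9 = 90; dropped labels = 2 × 90 = 180.
Actual frame index = 178789 − 180 = 178609.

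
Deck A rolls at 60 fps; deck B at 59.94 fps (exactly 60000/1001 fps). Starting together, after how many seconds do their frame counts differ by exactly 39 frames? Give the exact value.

650.65 seconds

The gap grows by |60000/1001 − 60| = 60/1001 frames per second.
Time for a 39-frame gap: 39 ÷ (60/1001) = 650.65 s.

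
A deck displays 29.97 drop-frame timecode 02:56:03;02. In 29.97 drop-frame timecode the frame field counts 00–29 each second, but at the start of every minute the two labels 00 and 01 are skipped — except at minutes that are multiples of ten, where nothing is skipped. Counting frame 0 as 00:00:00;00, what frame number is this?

316574

As if non-drop at 30 labels/s: (2 × 3600 + 56 × 60 + 3) × 30 + 2 = 316892.
Minute boundaries passed: 176; those not divisible by 10: 176 − 17 = 159; dropped labels = 2 × 159 = 318.
Actual frame index = 316892 − 318 = 316574.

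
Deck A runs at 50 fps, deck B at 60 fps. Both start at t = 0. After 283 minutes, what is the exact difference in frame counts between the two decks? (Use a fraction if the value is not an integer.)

169800 frames

283 min = 16980 s.
A emits 50 × 16980 = 849000 frames; B emits 60 × 16980 = 1018800.
Difference = 169800 frames; B is ahead of A.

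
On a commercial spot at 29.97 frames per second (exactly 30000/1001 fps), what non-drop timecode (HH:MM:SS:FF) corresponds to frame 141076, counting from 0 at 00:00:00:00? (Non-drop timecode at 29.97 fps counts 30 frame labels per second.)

01:18:22:16

141076 ÷ 30 = 4702 full seconds, remainder 16 frames.
4702 s = 1 h 18 min 22 s.
Timecode: 01:18:22:16.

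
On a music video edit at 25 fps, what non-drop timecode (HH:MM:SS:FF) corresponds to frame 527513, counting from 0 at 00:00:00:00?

527513 ÷ 25 = 21100 full seconds, remainder 13 frames.
21100 s = 5 h 51 min 40 s.
Timecode: 05:51:40:13.

05:51:40:13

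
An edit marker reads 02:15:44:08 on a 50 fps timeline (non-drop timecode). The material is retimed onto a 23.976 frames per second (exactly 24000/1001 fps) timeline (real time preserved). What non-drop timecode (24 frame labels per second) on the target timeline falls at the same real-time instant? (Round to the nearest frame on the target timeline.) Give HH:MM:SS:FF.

02:15:36:01

Source frame index: (2×3600 + 15×60 + 44) × 50 + 8 = 407208.
Real time: 407208 / (50) = 203604/25 s.
Target frame: (203604/25) × (24000/1001) = 195459840/1001 ≈ 195264.575 → 195265.
At 24 labels/s: frame 195265 → 02:15:36:01.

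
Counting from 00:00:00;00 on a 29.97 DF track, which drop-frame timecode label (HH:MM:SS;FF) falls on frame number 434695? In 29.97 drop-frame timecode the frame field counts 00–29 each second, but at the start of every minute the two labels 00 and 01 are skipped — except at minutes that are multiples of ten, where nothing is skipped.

Each 10-minute DF block holds 10 × 60 × 30 − 9 × 2 = 17982 frames. 434695 ÷ 17982 → 24 full blocks, remainder 3127.
Within the partial block the first minute is 1800 frames and each further minute 1798, so 1 further minute boundary passed. Total skipped labels = 18 × 24 + 2 × 1 = 434.
Non-drop label index = 434695 + 434 = 435129; at 30 labels/s that is 04:01:44:09, i.e. DF 04:01:44;09.

04:01:44;09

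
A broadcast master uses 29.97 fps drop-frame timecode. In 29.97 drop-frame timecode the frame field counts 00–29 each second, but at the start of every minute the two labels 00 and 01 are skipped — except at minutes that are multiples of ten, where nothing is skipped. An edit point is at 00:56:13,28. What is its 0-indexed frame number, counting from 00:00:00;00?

101116

As if non-drop at 30 labels/s: (0 × 3600 + 56 × 60 + 13) × 30 + 28 = 101218.
Minute boundaries passed: 56; those not divisible by 10: 56 − 5 = 51; dropped labels = 2 × 51 = 102.
Actual frame index = 101218 − 102 = 101116.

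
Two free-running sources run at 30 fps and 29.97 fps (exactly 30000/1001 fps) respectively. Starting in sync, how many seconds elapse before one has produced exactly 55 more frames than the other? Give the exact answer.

11011/6 seconds

The gap grows by |30000/1001 − 30| = 30/1001 frames per second.
Time for a 55-frame gap: 55 ÷ (30/1001) = 11011/6 s.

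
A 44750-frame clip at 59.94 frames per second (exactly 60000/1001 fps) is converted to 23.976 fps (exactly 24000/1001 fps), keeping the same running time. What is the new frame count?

Target frames = source frames × (target rate / source rate) = 44750 × (24000/1001)/(60000/1001) = 44750 × 2/5 = 17900.

17900 frames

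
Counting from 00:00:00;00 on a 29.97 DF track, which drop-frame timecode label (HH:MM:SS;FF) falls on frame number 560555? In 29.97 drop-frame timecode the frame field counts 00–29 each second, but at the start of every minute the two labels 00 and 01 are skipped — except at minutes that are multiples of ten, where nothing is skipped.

05:11:43;25

Each 10-minute DF block holds 10 × 60 × 30 − 9 × 2 = 17982 frames. 560555 ÷ 17982 → 31 full blocks, remainder 3113.
Within the partial block the first minute is 1800 frames and each further minute 1798, so 1 further minute boundary passed. Total skipped labels = 18 × 31 + 2 × 1 = 560.
Non-drop label index = 560555 + 560 = 561115; at 30 labels/s that is 05:11:43:25, i.e. DF 05:11:43;25.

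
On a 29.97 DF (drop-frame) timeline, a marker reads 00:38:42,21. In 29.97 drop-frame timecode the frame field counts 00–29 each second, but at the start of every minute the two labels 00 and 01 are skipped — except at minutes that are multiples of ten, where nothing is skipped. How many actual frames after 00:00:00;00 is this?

69611

Complete 10-minute blocks: 3, each 17982 frames → 53946.
Remaining 8 whole minutes in the current block: 1800 + 7 × 1798 = 14386 frames.
Within the current minute: 42 × 30 + 21 − 2 = 1279 (labels ;00/;01 skipped at this minute). Total = 53946 + 14386 + 1279 = 69611.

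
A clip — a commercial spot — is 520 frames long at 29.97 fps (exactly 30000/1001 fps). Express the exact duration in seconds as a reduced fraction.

13013/750 seconds

Running time = 520 ÷ (30000/1001) = 520 × 1001/30000 = 13013/750 s.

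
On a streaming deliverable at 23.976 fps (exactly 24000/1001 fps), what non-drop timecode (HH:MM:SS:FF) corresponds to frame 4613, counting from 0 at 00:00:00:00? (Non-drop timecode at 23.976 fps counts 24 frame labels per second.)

4613 ÷ 24 = 192 full seconds, remainder 5 frames.
192 s = 0 h 3 min 12 s.
Timecode: 00:03:12:05.

00:03:12:05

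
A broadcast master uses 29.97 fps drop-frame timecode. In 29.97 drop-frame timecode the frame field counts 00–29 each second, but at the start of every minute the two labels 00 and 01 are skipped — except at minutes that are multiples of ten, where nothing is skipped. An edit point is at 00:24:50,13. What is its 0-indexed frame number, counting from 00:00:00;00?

Complete 10-minute blocks: 2, each 17982 frames → 35964.
Remaining 4 whole minutes in the current block: 1800 + 3 × 1798 = 7194 frames.
Within the current minute: 50 × 30 + 13 − 2 = 1511 (labels ;00/;01 skipped at this minute). Total = 35964 + 7194 + 1511 = 44669.

44669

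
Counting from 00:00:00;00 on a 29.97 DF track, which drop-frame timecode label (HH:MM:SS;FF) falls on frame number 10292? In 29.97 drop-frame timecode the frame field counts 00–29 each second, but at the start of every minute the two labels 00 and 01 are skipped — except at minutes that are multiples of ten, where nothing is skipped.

Ten DF minutes hold 17982 frames, so frame 10292 lies in block 0 (frames 0–17981) with 10292 frames into that block.
The block's first minute is 1800 frames and the rest 1798 each; 10292 frames reaches minute 5, so 0 × 18 + 5 × 2 = 10 labels have been skipped so far.
Adding those back, label number 10292 + 10 = 10302 at 30 labels/s is 343 s + 12 f = 0 h 5 min 43 s frame 12, i.e. 00:05:43;12.

00:05:43;12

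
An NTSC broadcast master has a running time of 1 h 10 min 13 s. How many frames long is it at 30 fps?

126390 frames

1 h 10 min 13 s = 4213 s.
Frames = 4213 × 30 = 126390.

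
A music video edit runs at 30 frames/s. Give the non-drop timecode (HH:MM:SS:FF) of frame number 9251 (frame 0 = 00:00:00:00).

9251 ÷ 30 = 308 full seconds, remainder 11 frames.
308 s = 0 h 5 min 8 s.
Timecode: 00:05:08:11.

00:05:08:11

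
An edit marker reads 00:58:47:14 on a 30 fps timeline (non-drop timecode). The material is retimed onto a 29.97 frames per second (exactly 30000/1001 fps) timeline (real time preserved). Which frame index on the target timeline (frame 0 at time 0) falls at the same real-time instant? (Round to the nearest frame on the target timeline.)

Source frame index: (0×3600 + 58×60 + 47) × 30 + 14 = 105824.
Real time: 105824 / (30) = 52912/15 s.
Target frame: (52912/15) × (30000/1001) = 105824000/1001 ≈ 105718.282 → 105718.

frame 105718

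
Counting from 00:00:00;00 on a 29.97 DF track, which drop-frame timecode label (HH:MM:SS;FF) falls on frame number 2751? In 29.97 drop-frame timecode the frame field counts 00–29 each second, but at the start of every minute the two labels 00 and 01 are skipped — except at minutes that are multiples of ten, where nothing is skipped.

00:01:31;23

Each 10-minute DF block holds 10 × 60 × 30 − 9 × 2 = 17982 frames. 2751 ÷ 17982 → 0 full blocks, remainder 2751.
Within the partial block the first minute is 1800 frames and each further minute 1798, so 1 further minute boundary passed. Total skipped labels = 18 × 0 + 2 × 1 = 2.
Non-drop label index = 2751 + 2 = 2753; at 30 labels/s that is 00:01:31:23, i.e. DF 00:01:31;23.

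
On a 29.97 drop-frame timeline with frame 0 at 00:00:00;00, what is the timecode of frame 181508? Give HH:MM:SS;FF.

Each 10-minute DF block holds 10 × 60 × 30 − 9 × 2 = 17982 frames. 181508 ÷ 17982 → 10 full blocks, remainder 1688.
Within the partial block the first minute is 1800 frames and each further minute 1798, so 0 further minute boundaries passed. Total skipped labels = 18 × 10 + 2 × 0 = 180.
Non-drop label index = 181508 + 180 = 181688; at 30 labels/s that is 01:40:56:08, i.e. DF 01:40:56;08.

01:40:56;08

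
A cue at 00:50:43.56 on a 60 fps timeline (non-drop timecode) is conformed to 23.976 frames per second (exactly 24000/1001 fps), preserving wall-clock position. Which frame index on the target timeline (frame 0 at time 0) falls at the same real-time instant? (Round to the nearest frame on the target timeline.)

frame 72981

Source frame index: (0×3600 + 50×60 + 43) × 60 + 56 = 182636.
Real time: 182636 / (60) = 45659/15 s.
Target frame: (45659/15) × (24000/1001) = 73054400/1001 ≈ 72981.419 → 72981.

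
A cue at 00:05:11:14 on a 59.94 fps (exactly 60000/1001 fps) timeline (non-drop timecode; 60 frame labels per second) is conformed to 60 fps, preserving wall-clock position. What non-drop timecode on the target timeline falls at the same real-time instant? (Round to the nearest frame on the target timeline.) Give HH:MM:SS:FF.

Source frame index: (0×3600 + 5×60 + 11) × 60 + 14 = 18674.
Real time: 18674 / (60000/1001) = 9346337/30000 s.
Target frame: (9346337/30000) × (60) = 9346337/500 ≈ 18692.674 → 18693.
At 60 labels/s: frame 18693 → 00:05:11:33.

00:05:11:33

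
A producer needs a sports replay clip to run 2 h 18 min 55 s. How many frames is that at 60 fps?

2 h 18 min 55 s = 8335 s.
Frames = 8335 × 60 = 500100.

500100 frames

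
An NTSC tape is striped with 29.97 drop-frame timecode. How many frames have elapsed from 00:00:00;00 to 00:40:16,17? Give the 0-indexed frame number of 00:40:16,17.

As if non-drop at 30 labels/s: (0 × 3600 + 40 × 60 + 16) × 30 + 17 = 72497.
Minute boundaries passed: 40; those not divisible by 10: 40 − 4 = 36; dropped labels = 2 × 36 = 72.
Actual frame index = 72497 − 72 = 72425.

72425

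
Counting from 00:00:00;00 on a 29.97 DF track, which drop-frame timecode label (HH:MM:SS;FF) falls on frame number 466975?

Ten DF minutes hold 17982 frames, so frame 466975 lies in block 25 (frames 449550–467531) with 17425 frames into that block.
The block's first minute is 1800 frames and the rest 1798 each; 17425 frames reaches minute 9, so 25 × 18 + 9 × 2 = 468 labels have been skipped so far.
Adding those back, label number 466975 + 468 = 467443 at 30 labels/s is 15581 s + 13 f = 4 h 19 min 41 s frame 13, i.e. 04:19:41;13.

04:19:41;13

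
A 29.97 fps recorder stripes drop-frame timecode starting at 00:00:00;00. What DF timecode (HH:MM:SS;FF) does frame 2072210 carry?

Each 10-minute DF block holds 10 × 60 × 30 − 9 × 2 = 17982 frames. 2072210 ÷ 17982 → 115 full blocks, remainder 4280.
Within the partial block the first minute is 1800 frames and each further minute 1798, so 2 further minute boundaries passed. Total skipped labels = 18 × 115 + 2 × 2 = 2074.
Non-drop label index = 2072210 + 2074 = 2074284; at 30 labels/s that is 19:12:22:24, i.e. DF 19:12:22;24.

19:12:22;24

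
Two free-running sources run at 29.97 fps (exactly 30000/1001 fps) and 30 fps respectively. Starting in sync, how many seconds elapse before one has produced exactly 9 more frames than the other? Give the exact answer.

300.3 seconds

The gap grows by |30 − 30000/1001| = 30/1001 frames per second.
Time for a 9-frame gap: 9 ÷ (30/1001) = 300.3 s.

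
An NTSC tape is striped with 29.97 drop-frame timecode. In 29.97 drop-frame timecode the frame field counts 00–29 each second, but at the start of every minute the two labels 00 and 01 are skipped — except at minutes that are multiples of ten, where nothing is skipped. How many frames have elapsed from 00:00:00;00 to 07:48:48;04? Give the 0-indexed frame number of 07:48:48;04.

As if non-drop at 30 labels/s: (7 × 3600 + 48 × 60 + 48) × 30 + 4 = 843844.
Minute boundaries passed: 468; those not divisible by 10: 468 − 46 = 422; dropped labels = 2 × 422 = 844.
Actual frame index = 843844 − 844 = 843000.

843000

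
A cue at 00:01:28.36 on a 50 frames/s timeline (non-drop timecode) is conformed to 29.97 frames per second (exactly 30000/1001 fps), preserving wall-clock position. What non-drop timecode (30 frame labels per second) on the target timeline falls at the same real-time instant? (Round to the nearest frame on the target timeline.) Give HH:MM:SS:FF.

00:01:28:19

Source frame index: (0×3600 + 1×60 + 28) × 50 + 36 = 4436.
Real time: 4436 / (50) = 2218/25 s.
Target frame: (2218/25) × (30000/1001) = 2661600/1001 ≈ 2658.941 → 2659.
At 30 labels/s: frame 2659 → 00:01:28:19.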